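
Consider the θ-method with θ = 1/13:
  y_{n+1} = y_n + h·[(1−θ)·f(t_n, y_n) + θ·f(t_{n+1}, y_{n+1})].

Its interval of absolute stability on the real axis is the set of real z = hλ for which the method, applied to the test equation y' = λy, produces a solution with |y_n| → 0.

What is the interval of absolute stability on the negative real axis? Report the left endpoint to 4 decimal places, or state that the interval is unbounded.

Test eqn y'=λy, z=hλ:
  y_{n+1} = y_n + z·[12/13·y_n + 1/13·y_{n+1}] ⇒ (1 − 1/13z)y_{n+1} = (1 + 12/13z)y_n
  ⇒ R(z) = (1 + 12/13z)/(1 − 1/13z).

Boundary: |R(x)|=1, x<0.
x=-1.09: |R|=0.0057
R=−1: 1+12/13x = −1+1/13x ⇒ -11/13x=2 ⇒ x=2/(-11/13)=-2.3636
Confirm numerically:
  x=-2.108: |R|=0.81387 <1
  x=-2.074: |R|=0.78864 <1
  x=-1.505: |R|=0.34885 <1
  x=-1.344: |R|=0.21807 <1
  x=-2.658: |R|=1.20680 >1
  x=-2.425: |R|=1.04376 >1
Interval (-2.3636, 0).

(-2.3636, 0).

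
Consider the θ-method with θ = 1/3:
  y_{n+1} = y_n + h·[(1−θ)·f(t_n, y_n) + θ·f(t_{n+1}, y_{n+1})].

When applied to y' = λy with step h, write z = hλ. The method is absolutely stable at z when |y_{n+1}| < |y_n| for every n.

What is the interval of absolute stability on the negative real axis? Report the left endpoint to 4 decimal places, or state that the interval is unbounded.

z∈(-6.0000,0).

With y'=λy (z=hλ):
  y_{n+1} = y_n + z·[2/3·y_n + 1/3·y_{n+1}] ⇒ (1 − 1/3z)y_{n+1} = (1 + 2/3z)y_n
  ⇒ R(z) = (1 + 2/3z)/(1 − 1/3z).

Find x<0 with |R(x)|<1.
x=-0.91: |R|=0.3018
R=−1: 1+2/3x = −1+1/3x ⇒ -1/3x=2 ⇒ x=2/(-1/3)=-6.0000
Confirm numerically:
  x=-5.718: |R|=0.96765 <1
  x=-3.775: |R|=0.67159 <1
  x=-2.537: |R|=0.37457 <1
  x=-6.571: |R|=1.05966 >1
  x=-6.181: |R|=1.01971 >1
  x=-6.105: |R|=1.01153 >1
So |R|<1 on (-6.0000, 0).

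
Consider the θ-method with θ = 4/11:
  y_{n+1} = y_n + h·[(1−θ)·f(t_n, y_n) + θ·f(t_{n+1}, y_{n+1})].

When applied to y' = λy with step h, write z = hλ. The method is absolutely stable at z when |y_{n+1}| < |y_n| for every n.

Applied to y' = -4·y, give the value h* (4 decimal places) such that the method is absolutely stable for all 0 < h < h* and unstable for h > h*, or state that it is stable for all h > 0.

On y'=λy, z=hλ:
  y_{n+1} = y_n + z·[7/11·y_n + 4/11·y_{n+1}] ⇒ (1 − 4/11z)y_{n+1} = (1 + 7/11z)y_n
  Hence R(z) = (1 + 7/11z)/(1 − 4/11z).

Find x<0 with |R(x)|<1.
x=-0.67: |R|=0.4613
R=−1: 1+7/11x = −1+4/11x ⇒ -3/11x=2 ⇒ x=2/(-3/11)=-7.3333
Confirm numerically:
  x=-5.404: |R|=0.82254 <1
  x=-4.672: |R|=0.73107 <1
  x=-3.935: |R|=0.61874 <1
  x=-3.411: |R|=0.52252 <1
  x=-7.780: |R|=1.03181 >1
  x=-7.357: |R|=1.00176 >1
So |R|<1 on (-7.3333, 0).

(-7.3333,0); λ=-4 ⇒ h* = (22/3)/4 = 1.8333.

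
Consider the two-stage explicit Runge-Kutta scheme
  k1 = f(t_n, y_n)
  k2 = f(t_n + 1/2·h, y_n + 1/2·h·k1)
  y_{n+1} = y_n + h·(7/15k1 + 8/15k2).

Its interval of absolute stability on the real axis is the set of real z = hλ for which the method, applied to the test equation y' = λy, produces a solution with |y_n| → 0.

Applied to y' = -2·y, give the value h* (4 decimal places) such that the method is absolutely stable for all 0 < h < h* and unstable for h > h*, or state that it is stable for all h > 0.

(-3.7500,0); λ=-2 ⇒ h* = (15/4)/2 = 1.8750.

Set f=λy, z=hλ:
  k1=λy_n ⇒ h·k1=z·y_n;  k2=λ(1+1/2z)y_n ⇒ h·k2=z(1+1/2z)y_n
  y_{n+1}/y_n = 1 + 7/15z + 8/15z(1+1/2z) = 1 + z + 4/15z²
  R(z) = 1 + z + 4/15z².

Boundary: |R(x)|=1, x<0.
x=-0.44: |R|=0.6116
R=1: x+4/15x²=0 ⇒ x=−15/4=-3.7500; min R=1−1/(4·4/15)=0.0625>−1
Confirm numerically:
  x=-3.171: |R|=0.51040 <1
  x=-3.070: |R|=0.44331 <1
  x=-1.732: |R|=0.06795 <1
  x=-4.204: |R|=1.50896 >1
  x=-3.919: |R|=1.17662 >1
So |R|<1 on (-3.7500, 0).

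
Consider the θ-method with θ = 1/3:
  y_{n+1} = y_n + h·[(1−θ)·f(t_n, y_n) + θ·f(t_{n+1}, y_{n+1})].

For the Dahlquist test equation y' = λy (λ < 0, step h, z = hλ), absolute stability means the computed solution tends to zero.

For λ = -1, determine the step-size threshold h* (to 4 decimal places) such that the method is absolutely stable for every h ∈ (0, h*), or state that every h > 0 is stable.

(-6.0000,0); λ=-1 ⇒ h* = (6)/1 = 6.0000.

Test eqn y'=λy, z=hλ:
  y_{n+1} = y_n + z·[2/3·y_n + 1/3·y_{n+1}] ⇒ (1 − 1/3z)y_{n+1} = (1 + 2/3z)y_n
  Hence R(z) = (1 + 2/3z)/(1 − 1/3z).

Boundary: |R(x)|=1, x<0.
x=-1.41: |R|=0.0408
R=−1: 1+2/3x = −1+1/3x ⇒ -1/3x=2 ⇒ x=2/(-1/3)=-6.0000
Confirm numerically:
  x=-5.151: |R|=0.89584 <1
  x=-3.884: |R|=0.69262 <1
  x=-3.634: |R|=0.64335 <1
  x=-6.228: |R|=1.02471 >1
  x=-6.131: |R|=1.01435 >1
So |R|<1 on (-6.0000, 0).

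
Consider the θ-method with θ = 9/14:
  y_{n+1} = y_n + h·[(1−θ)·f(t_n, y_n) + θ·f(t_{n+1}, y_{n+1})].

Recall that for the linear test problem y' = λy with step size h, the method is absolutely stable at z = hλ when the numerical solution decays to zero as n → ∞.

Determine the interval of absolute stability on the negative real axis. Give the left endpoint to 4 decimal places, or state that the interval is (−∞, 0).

Set f=λy, z=hλ:
  y_{n+1} = y_n + z·[5/14·y_n + 9/14·y_{n+1}] ⇒ (1 − 9/14z)y_{n+1} = (1 + 5/14z)y_n
  so R(z) = (1 + 5/14z)/(1 − 9/14z).

Boundary: |R(x)|=1, x<0.
x=-1.14: |R|=0.3421
x=-2: |R|=0.1250
x=-10: |R|=0.3462
x=-100: |R|=0.5317
θ=9/14≥1/2 ⇒ |1+5/14x|<|1−9/14x| ∀x<0 ⇒ interval (−∞,0).

(−∞, 0) — no finite endpoint.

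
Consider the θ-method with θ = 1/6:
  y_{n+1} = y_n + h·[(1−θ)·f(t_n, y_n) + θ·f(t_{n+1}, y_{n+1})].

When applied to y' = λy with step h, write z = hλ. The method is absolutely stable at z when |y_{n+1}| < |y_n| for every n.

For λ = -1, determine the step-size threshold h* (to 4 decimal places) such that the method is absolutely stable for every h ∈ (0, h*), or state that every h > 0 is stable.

Set f=λy, z=hλ:
  y_{n+1} = y_n + z·[5/6·y_n + 1/6·y_{n+1}] ⇒ (1 − 1/6z)y_{n+1} = (1 + 5/6z)y_n
  Hence R(z) = (1 + 5/6z)/(1 − 1/6z).

Boundary: |R(x)|=1, x<0.
x=-0.31: |R|=0.7052
R=−1: 1+5/6x = −1+1/6x ⇒ -2/3x=2 ⇒ x=2/(-2/3)=-3.0000
Confirm numerically:
  x=-2.967: |R|=0.98528 <1
  x=-2.872: |R|=0.94229 <1
  x=-2.627: |R|=0.82705 <1
  x=-1.415: |R|=0.14498 <1
  x=-3.432: |R|=1.18321 >1
  x=-3.053: |R|=1.02342 >1
So |R|<1 on (-3.0000, 0).

(-3.0000,0); λ=-1 ⇒ h* = (3)/1 = 3.0000.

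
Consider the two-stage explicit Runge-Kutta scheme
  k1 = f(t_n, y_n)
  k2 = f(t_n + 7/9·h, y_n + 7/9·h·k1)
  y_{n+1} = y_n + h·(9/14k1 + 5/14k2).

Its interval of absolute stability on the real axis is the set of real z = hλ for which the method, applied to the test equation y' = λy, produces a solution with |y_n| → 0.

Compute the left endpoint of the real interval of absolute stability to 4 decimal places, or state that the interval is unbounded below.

z* = -3.6000.

With y'=λy (z=hλ):
  k1=λy_n ⇒ h·k1=z·y_n;  k2=λ(1+7/9z)y_n ⇒ h·k2=z(1+7/9z)y_n
  y_{n+1}/y_n = 1 + 9/14z + 5/14z(1+7/9z) = 1 + z + 5/18z²
  ⇒ R(z) = 1 + z + 5/18z².

Solve |R(x)|<1 on ℝ⁻.
x=-1.48: |R|=0.1284
R=1: x+5/18x²=0 ⇒ x=−18/5=-3.6000; min R=1−1/(4·5/18)=0.1000>−1
Confirm numerically:
  x=-2.928: |R|=0.45344 <1
  x=-2.568: |R|=0.26384 <1
  x=-2.487: |R|=0.23110 <1
  x=-1.717: |R|=0.10191 <1
  x=-3.646: |R|=1.04659 >1
  x=-3.639: |R|=1.03942 >1
  x=-3.636: |R|=1.03636 >1
So |R|<1 on (-3.6000, 0).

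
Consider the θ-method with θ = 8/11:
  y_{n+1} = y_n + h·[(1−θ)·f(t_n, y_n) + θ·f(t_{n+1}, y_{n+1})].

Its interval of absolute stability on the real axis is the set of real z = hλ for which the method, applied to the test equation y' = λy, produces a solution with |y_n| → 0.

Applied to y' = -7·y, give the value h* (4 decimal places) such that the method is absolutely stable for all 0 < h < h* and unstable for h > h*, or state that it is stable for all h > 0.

Set f=λy, z=hλ:
  y_{n+1} = y_n + z·[3/11·y_n + 8/11·y_{n+1}] ⇒ (1 − 8/11z)y_{n+1} = (1 + 3/11z)y_n
  Hence R(z) = (1 + 3/11z)/(1 − 8/11z).

Solve |R(x)|<1 on ℝ⁻.
x=-0.99: |R|=0.4244
x=-2: |R|=0.1852
x=-10: |R|=0.2088
x=-100: |R|=0.3564
θ=8/11≥1/2 ⇒ |1+3/11x|<|1−8/11x| ∀x<0 ⇒ interval (−∞,0).

interval (−∞, 0). Any h>0 works for λ=-7.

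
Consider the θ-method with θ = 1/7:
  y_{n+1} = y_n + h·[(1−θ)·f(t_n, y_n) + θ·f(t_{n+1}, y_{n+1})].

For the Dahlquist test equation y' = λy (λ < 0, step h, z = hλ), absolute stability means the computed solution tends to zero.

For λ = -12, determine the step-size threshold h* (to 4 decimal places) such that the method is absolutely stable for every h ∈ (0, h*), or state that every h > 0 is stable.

Test eqn y'=λy, z=hλ:
  y_{n+1} = y_n + z·[6/7·y_n + 1/7·y_{n+1}] ⇒ (1 − 1/7z)y_{n+1} = (1 + 6/7z)y_n
  R(z) = (1 + 6/7z)/(1 − 1/7z).

Need |R(x)|<1, x<0.
x=-0.47: |R|=0.5596
R=−1: 1+6/7x = −1+1/7x ⇒ -5/7x=2 ⇒ x=2/(-5/7)=-2.8000
Confirm numerically:
  x=-1.966: |R|=0.53491 <1
  x=-1.825: |R|=0.44759 <1
  x=-1.501: |R|=0.23597 <1
  x=-1.334: |R|=0.12047 <1
  x=-3.366: |R|=1.27301 >1
  x=-3.323: |R|=1.25332 >1
Interval (-2.8000, 0).

(-2.8000,0); λ=-12 ⇒ h* = (14/5)/12 = 0.2333.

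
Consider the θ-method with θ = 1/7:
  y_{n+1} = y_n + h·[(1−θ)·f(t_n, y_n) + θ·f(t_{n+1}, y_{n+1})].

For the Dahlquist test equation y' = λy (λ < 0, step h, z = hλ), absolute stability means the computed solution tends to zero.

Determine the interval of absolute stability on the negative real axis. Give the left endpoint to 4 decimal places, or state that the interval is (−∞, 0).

Set f=λy, z=hλ:
  y_{n+1} = y_n + z·[6/7·y_n + 1/7·y_{n+1}] ⇒ (1 − 1/7z)y_{n+1} = (1 + 6/7z)y_n
  Hence R(z) = (1 + 6/7z)/(1 − 1/7z).

Find x<0 with |R(x)|<1.
x=-1.08: |R|=0.0644
R=−1: 1+6/7x = −1+1/7x ⇒ -5/7x=2 ⇒ x=2/(-5/7)=-2.8000
Confirm numerically:
  x=-2.746: |R|=0.97230 <1
  x=-1.806: |R|=0.43561 <1
  x=-1.438: |R|=0.19294 <1
  x=-2.893: |R|=1.04700 >1
  x=-2.886: |R|=1.04350 >1
Stable set (-2.8000, 0).

(-2.8000, 0).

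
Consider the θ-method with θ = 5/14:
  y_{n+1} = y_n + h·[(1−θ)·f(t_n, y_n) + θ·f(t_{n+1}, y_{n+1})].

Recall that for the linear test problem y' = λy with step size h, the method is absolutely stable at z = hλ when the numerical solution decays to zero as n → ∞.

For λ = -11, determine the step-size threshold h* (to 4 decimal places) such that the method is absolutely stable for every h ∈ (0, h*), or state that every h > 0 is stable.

Set f=λy, z=hλ:
  y_{n+1} = y_n + z·[9/14·y_n + 5/14·y_{n+1}] ⇒ (1 − 5/14z)y_{n+1} = (1 + 9/14z)y_n
  R(z) = (1 + 9/14z)/(1 − 5/14z).

Boundary: |R(x)|=1, x<0.
x=-1.71: |R|=0.0616
R=−1: 1+9/14x = −1+5/14x ⇒ -2/7x=2 ⇒ x=2/(-2/7)=-7.0000
Confirm numerically:
  x=-5.155: |R|=0.81446 <1
  x=-3.267: |R|=0.50776 <1
  x=-2.994: |R|=0.44688 <1
  x=-7.346: |R|=1.02728 >1
  x=-7.079: |R|=1.00640 >1
So |R|<1 on (-7.0000, 0).

(-7.0000,0); λ=-11 ⇒ h* = (7)/11 = 0.6364.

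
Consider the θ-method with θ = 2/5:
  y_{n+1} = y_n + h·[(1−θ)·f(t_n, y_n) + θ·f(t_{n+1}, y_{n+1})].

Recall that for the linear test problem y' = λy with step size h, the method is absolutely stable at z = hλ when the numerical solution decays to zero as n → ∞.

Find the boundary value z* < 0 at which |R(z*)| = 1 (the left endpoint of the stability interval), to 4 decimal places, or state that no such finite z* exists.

left endpoint -10.0000.

With y'=λy (z=hλ):
  y_{n+1} = y_n + z·[3/5·y_n + 2/5·y_{n+1}] ⇒ (1 − 2/5z)y_{n+1} = (1 + 3/5z)y_n
  Hence R(z) = (1 + 3/5z)/(1 − 2/5z).

Solve |R(x)|<1 on ℝ⁻.
x=-1.18: |R|=0.1984
R=−1: 1+3/5x = −1+2/5x ⇒ -1/5x=2 ⇒ x=2/(-1/5)=-10.0000
Confirm numerically:
  x=-6.999: |R|=0.84204 <1
  x=-6.020: |R|=0.76643 <1
  x=-5.816: |R|=0.74844 <1
  x=-10.526: |R|=1.02019 >1
  x=-10.302: |R|=1.01180 >1
So |R|<1 on (-10.0000, 0).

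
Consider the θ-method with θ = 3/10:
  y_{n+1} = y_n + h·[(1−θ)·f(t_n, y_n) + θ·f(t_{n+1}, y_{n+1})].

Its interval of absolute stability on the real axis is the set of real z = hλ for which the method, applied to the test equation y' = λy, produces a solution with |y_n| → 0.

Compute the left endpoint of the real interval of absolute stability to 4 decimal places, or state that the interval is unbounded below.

left endpoint -5.0000.

On y'=λy, z=hλ:
  y_{n+1} = y_n + z·[7/10·y_n + 3/10·y_{n+1}] ⇒ (1 − 3/10z)y_{n+1} = (1 + 7/10z)y_n
  Hence R(z) = (1 + 7/10z)/(1 − 3/10z).

Boundary: |R(x)|=1, x<0.
x=-0.47: |R|=0.5881
R=−1: 1+7/10x = −1+3/10x ⇒ -2/5x=2 ⇒ x=2/(-2/5)=-5.0000
Confirm numerically:
  x=-3.789: |R|=0.77330 <1
  x=-3.455: |R|=0.69654 <1
  x=-2.553: |R|=0.44572 <1
  x=-5.441: |R|=1.06701 >1
  x=-5.021: |R|=1.00335 >1
Stable set (-5.0000, 0).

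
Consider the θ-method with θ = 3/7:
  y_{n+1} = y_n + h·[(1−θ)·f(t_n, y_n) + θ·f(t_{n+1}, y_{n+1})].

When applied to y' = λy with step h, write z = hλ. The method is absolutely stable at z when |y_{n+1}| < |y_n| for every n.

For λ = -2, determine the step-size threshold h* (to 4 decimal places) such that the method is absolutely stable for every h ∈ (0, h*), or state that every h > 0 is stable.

Test eqn y'=λy, z=hλ:
  y_{n+1} = y_n + z·[4/7·y_n + 3/7·y_{n+1}] ⇒ (1 − 3/7z)y_{n+1} = (1 + 4/7z)y_n
  R(z) = (1 + 4/7z)/(1 − 3/7z).

Need |R(x)|<1, x<0.
x=-1.26: |R|=0.1818
R=−1: 1+4/7x = −1+3/7x ⇒ -1/7x=2 ⇒ x=2/(-1/7)=-14.0000
Confirm numerically:
  x=-13.430: |R|=0.98795 <1
  x=-7.518: |R|=0.78067 <1
  x=-6.760: |R|=0.73460 <1
  x=-14.364: |R|=1.00727 >1
  x=-14.144: |R|=1.00291 >1
Interval (-14.0000, 0).

(-14.0000,0); λ=-2 ⇒ h* = (14)/2 = 7.0000.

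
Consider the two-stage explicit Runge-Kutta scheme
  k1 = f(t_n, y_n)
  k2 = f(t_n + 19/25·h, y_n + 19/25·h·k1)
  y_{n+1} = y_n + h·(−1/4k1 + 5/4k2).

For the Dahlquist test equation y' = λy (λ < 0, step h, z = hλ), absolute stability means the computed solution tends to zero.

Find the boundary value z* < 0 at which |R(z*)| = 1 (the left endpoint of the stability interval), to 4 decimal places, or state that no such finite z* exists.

left endpoint -1.0526.

With y'=λy (z=hλ):
  k1=λy_n ⇒ h·k1=z·y_n;  k2=λ(1+19/25z)y_n ⇒ h·k2=z(1+19/25z)y_n
  y_{n+1}/y_n = 1 − 1/4z + 5/4z(1+19/25z) = 1 + z + 19/20z²
  so R(z) = 1 + z + 19/20z².

Need |R(x)|<1, x<0.
x=-1.14: |R|=1.0946
R=1: x+19/20x²=0 ⇒ x=−20/19=-1.0526; min R=1−1/(4·19/20)=0.7368>−1
Confirm numerically:
  x=-0.991: |R|=0.94198 <1
  x=-0.866: |R|=0.84646 <1
  x=-0.730: |R|=0.77626 <1
  x=-0.621: |R|=0.74536 <1
  x=-1.356: |R|=1.39080 >1
  x=-1.211: |R|=1.18219 >1
Stable set (-1.0526, 0).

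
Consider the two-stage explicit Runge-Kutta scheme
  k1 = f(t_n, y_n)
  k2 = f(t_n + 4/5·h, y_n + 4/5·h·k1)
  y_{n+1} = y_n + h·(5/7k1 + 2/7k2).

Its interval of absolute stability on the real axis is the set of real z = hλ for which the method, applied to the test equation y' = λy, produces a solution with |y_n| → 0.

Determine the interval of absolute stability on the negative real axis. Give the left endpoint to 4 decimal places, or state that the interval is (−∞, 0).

(-4.3750, 0).

On y'=λy, z=hλ:
  k1=λy_n ⇒ h·k1=z·y_n;  k2=λ(1+4/5z)y_n ⇒ h·k2=z(1+4/5z)y_n
  y_{n+1}/y_n = 1 + 5/7z + 2/7z(1+4/5z) = 1 + z + 8/35z²
  R(z) = 1 + z + 8/35z².

Need |R(x)|<1, x<0.
x=-1.54: |R|=0.0021
R=1: x+8/35x²=0 ⇒ x=−35/8=-4.3750; min R=1−1/(4·8/35)=-0.0938>−1
Confirm numerically:
  x=-3.240: |R|=0.15945 <1
  x=-2.944: |R|=0.03706 <1
  x=-2.073: |R|=0.09075 <1
  x=-4.592: |R|=1.22776 >1
  x=-4.553: |R|=1.18524 >1
Interval (-4.3750, 0).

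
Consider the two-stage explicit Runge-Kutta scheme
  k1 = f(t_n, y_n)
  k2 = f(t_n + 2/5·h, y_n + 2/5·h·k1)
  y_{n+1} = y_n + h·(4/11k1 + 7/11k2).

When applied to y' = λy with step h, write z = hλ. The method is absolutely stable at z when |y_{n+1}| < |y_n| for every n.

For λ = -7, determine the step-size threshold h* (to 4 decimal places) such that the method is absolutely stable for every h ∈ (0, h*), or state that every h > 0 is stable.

Test eqn y'=λy, z=hλ:
  k1=λy_n ⇒ h·k1=z·y_n;  k2=λ(1+2/5z)y_n ⇒ h·k2=z(1+2/5z)y_n
  y_{n+1}/y_n = 1 + 4/11z + 7/11z(1+2/5z) = 1 + z + 14/55z²
  Hence R(z) = 1 + z + 14/55z².

Need |R(x)|<1, x<0.
x=-0.51: |R|=0.5562
R=1: x+14/55x²=0 ⇒ x=−55/14=-3.9286; min R=1−1/(4·14/55)=0.0179>−1
Confirm numerically:
  x=-3.787: |R|=0.86353 <1
  x=-2.651: |R|=0.13789 <1
  x=-2.222: |R|=0.03476 <1
  x=-4.390: |R|=1.51563 >1
  x=-4.130: |R|=1.21176 >1
  x=-4.098: |R|=1.17674 >1
So |R|<1 on (-3.9286, 0).

(-3.9286,0); λ=-7 ⇒ h* = (55/14)/7 = 0.5612.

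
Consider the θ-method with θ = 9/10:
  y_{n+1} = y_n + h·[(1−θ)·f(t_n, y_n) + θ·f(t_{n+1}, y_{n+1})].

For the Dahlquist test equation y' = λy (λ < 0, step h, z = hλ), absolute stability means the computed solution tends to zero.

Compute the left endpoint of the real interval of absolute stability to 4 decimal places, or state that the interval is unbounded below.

interval (−∞, 0).

Set f=λy, z=hλ:
  y_{n+1} = y_n + z·[1/10·y_n + 9/10·y_{n+1}] ⇒ (1 − 9/10z)y_{n+1} = (1 + 1/10z)y_n
  Hence R(z) = (1 + 1/10z)/(1 − 9/10z).

Solve |R(x)|<1 on ℝ⁻.
x=-1.69: |R|=0.3296
x=-2: |R|=0.2857
x=-10: |R|=0.0000
x=-100: |R|=0.0989
θ=9/10≥1/2 ⇒ |1+1/10x|<|1−9/10x| ∀x<0 ⇒ stable on all of ℝ⁻.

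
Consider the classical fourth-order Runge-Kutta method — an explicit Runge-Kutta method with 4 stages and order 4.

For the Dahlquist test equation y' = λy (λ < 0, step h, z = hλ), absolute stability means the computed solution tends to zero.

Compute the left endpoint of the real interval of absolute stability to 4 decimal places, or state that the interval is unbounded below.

Test eqn y'=λy, z=hλ:
  order 4, 4-stage ⇒ R(z)=1+z+z^2/2+z^3/6+z^4/24
  (e.g. R(-1.78)=0.28252, |R|=0.28252)

Need |R(x)|<1, x<0.
x=-1.78: |R|=0.2825
|R(-2.79)|=1.0071 |R(-1.95)|=0.3179 |R(-1.86)|=0.2960
Bisect:
  x_lo=-3.6355 |R|=3.2431  x_hi=-0.1745 |R|=0.8399
  mid=-1.90498 |R|=0.30604 →hi
  mid=-2.77023 |R|=0.97753 →hi
  mid=-3.20286 |R|=1.83500 →lo
  mid=-2.98654 |R|=1.34831 →lo
  mid=-2.87839 |R|=1.14967 →lo
  mid=-2.82431 |R|=1.06044 →lo
  mid=-2.79727 |R|=1.01821 →lo
  mid=-2.78375 |R|=0.99768 →hi
  ...
  [-2.78544,-2.78523] ⇒ x*=-2.7853
So |R|<1 on (-2.7853, 0).

left endpoint -2.7853.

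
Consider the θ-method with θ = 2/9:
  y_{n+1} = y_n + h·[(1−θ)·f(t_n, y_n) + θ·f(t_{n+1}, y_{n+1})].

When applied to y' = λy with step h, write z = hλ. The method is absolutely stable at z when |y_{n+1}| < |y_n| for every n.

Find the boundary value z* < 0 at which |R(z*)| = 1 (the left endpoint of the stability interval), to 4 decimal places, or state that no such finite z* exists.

Test eqn y'=λy, z=hλ:
  y_{n+1} = y_n + z·[7/9·y_n + 2/9·y_{n+1}] ⇒ (1 − 2/9z)y_{n+1} = (1 + 7/9z)y_n
  ⇒ R(z) = (1 + 7/9z)/(1 − 2/9z).

Need |R(x)|<1, x<0.
x=-1.13: |R|=0.0968
R=−1: 1+7/9x = −1+2/9x ⇒ -5/9x=2 ⇒ x=2/(-5/9)=-3.6000
Confirm numerically:
  x=-3.330: |R|=0.91379 <1
  x=-3.225: |R|=0.87864 <1
  x=-1.999: |R|=0.38414 <1
  x=-3.710: |R|=1.03350 >1
  x=-3.702: |R|=1.03109 >1
Stable set (-3.6000, 0).

left endpoint -3.6000.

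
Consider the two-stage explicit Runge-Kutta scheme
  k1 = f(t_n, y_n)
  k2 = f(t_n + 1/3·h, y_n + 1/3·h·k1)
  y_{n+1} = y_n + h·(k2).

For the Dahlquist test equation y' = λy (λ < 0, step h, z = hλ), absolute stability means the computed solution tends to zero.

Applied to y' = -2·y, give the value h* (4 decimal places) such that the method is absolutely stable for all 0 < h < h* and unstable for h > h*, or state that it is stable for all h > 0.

(-3.0000,0); λ=-2 ⇒ h* = (3)/2 = 1.5000.

With y'=λy (z=hλ):
  k1=λy_n ⇒ h·k1=z·y_n;  k2=λ(1+1/3z)y_n ⇒ h·k2=z(1+1/3z)y_n
  y_{n+1}/y_n = 1 + z(1+1/3z) = 1 + z + 1/3z²
  R(z) = 1 + z + 1/3z².

Find x<0 with |R(x)|<1.
x=-1.79: |R|=0.2780
R=1: x+1/3x²=0 ⇒ x=−3=-3.0000; min R=1−1/(4·1/3)=0.2500>−1
Confirm numerically:
  x=-2.757: |R|=0.77668 <1
  x=-1.966: |R|=0.32239 <1
  x=-1.575: |R|=0.25187 <1
  x=-3.580: |R|=1.69213 >1
  x=-3.034: |R|=1.03439 >1
Stable set (-3.0000, 0).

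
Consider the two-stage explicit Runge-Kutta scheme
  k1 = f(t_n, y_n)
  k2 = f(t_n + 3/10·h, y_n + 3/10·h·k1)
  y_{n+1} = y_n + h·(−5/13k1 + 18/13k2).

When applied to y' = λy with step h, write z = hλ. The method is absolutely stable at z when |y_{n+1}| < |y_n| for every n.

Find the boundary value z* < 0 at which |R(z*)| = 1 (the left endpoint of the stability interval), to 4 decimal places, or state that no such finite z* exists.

Test eqn y'=λy, z=hλ:
  k1=λy_n ⇒ h·k1=z·y_n;  k2=λ(1+3/10z)y_n ⇒ h·k2=z(1+3/10z)y_n
  y_{n+1}/y_n = 1 − 5/13z + 18/13z(1+3/10z) = 1 + z + 27/65z²
  Hence R(z) = 1 + z + 27/65z².

Find x<0 with |R(x)|<1.
x=-1.52: |R|=0.4397
R=1: x+27/65x²=0 ⇒ x=−65/27=-2.4074; min R=1−1/(4·27/65)=0.3981>−1
Confirm numerically:
  x=-2.361: |R|=0.95449 <1
  x=-2.315: |R|=0.91114 <1
  x=-2.038: |R|=0.68728 <1
  x=-1.991: |R|=0.65562 <1
  x=-2.801: |R|=1.45794 >1
  x=-2.446: |R|=1.03921 >1
Interval (-2.4074, 0).

left endpoint -2.4074.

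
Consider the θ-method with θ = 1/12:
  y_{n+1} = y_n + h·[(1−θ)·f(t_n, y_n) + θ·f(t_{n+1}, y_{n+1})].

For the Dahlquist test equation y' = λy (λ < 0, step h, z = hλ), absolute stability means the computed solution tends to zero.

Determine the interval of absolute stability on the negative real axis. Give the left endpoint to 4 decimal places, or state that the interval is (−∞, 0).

Set f=λy, z=hλ:
  y_{n+1} = y_n + z·[11/12·y_n + 1/12·y_{n+1}] ⇒ (1 − 1/12z)y_{n+1} = (1 + 11/12z)y_n
  R(z) = (1 + 11/12z)/(1 − 1/12z).

Find x<0 with |R(x)|<1.
x=-1.2: |R|=0.0909
R=−1: 1+11/12x = −1+1/12x ⇒ -5/6x=2 ⇒ x=2/(-5/6)=-2.4000
Confirm numerically:
  x=-1.806: |R|=0.56975 <1
  x=-1.643: |R|=0.44514 <1
  x=-1.188: |R|=0.08098 <1
  x=-1.000: |R|=0.07692 <1
  x=-2.919: |R|=1.34788 >1
  x=-2.760: |R|=1.24390 >1
  x=-2.531: |R|=1.09015 >1
Interval (-2.4000, 0).

(-2.4000, 0).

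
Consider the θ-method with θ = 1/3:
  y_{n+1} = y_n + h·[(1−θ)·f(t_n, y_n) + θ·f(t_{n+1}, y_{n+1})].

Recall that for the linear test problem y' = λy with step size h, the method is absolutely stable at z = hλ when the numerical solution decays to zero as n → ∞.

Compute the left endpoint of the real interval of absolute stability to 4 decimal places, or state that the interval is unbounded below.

left endpoint -6.0000.

Test eqn y'=λy, z=hλ:
  y_{n+1} = y_n + z·[2/3·y_n + 1/3·y_{n+1}] ⇒ (1 − 1/3z)y_{n+1} = (1 + 2/3z)y_n
  R(z) = (1 + 2/3z)/(1 − 1/3z).

Need |R(x)|<1, x<0.
x=-1.79: |R|=0.1211
R=−1: 1+2/3x = −1+1/3x ⇒ -1/3x=2 ⇒ x=2/(-1/3)=-6.0000
Confirm numerically:
  x=-5.197: |R|=0.90204 <1
  x=-3.461: |R|=0.60703 <1
  x=-2.504: |R|=0.36483 <1
  x=-2.485: |R|=0.35916 <1
  x=-6.522: |R|=1.05482 >1
  x=-6.356: |R|=1.03805 >1
  x=-6.063: |R|=1.00695 >1
Stable set (-6.0000, 0).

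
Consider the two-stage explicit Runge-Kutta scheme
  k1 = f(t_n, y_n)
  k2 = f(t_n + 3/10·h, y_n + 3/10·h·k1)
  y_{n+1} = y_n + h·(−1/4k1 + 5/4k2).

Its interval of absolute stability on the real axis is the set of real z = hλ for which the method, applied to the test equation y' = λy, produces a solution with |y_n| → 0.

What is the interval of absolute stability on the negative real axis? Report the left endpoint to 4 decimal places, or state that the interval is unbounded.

(-2.6667, 0).

Set f=λy, z=hλ:
  k1=λy_n ⇒ h·k1=z·y_n;  k2=λ(1+3/10z)y_n ⇒ h·k2=z(1+3/10z)y_n
  y_{n+1}/y_n = 1 − 1/4z + 5/4z(1+3/10z) = 1 + z + 3/8z²
  R(z) = 1 + z + 3/8z².

Need |R(x)|<1, x<0.
x=-1.55: |R|=0.3509
R=1: x+3/8x²=0 ⇒ x=−8/3=-2.6667; min R=1−1/(4·3/8)=0.3333>−1
Confirm numerically:
  x=-2.517: |R|=0.85873 <1
  x=-1.923: |R|=0.46372 <1
  x=-1.523: |R|=0.34682 <1
  x=-1.071: |R|=0.35914 <1
  x=-3.076: |R|=1.47217 >1
  x=-2.960: |R|=1.32560 >1
  x=-2.875: |R|=1.22461 >1
Stable set (-2.6667, 0).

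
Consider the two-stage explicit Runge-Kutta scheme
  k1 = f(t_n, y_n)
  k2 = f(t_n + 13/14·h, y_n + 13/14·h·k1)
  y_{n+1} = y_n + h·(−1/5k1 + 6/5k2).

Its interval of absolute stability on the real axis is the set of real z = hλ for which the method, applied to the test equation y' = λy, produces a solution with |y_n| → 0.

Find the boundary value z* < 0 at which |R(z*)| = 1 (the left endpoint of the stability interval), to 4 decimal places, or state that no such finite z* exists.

With y'=λy (z=hλ):
  k1=λy_n ⇒ h·k1=z·y_n;  k2=λ(1+13/14z)y_n ⇒ h·k2=z(1+13/14z)y_n
  y_{n+1}/y_n = 1 − 1/5z + 6/5z(1+13/14z) = 1 + z + 39/35z²
  ⇒ R(z) = 1 + z + 39/35z².

Boundary: |R(x)|=1, x<0.
x=-0.51: |R|=0.7798
R=1: x+39/35x²=0 ⇒ x=−35/39=-0.8974; min R=1−1/(4·39/35)=0.7756>−1
Confirm numerically:
  x=-0.567: |R|=0.79123 <1
  x=-0.564: |R|=0.79045 <1
  x=-0.530: |R|=0.78300 <1
  x=-0.478: |R|=0.77660 <1
  x=-1.261: |R|=1.51085 >1
  x=-0.988: |R|=1.09970 >1
Interval (-0.8974, 0).

left endpoint -0.8974.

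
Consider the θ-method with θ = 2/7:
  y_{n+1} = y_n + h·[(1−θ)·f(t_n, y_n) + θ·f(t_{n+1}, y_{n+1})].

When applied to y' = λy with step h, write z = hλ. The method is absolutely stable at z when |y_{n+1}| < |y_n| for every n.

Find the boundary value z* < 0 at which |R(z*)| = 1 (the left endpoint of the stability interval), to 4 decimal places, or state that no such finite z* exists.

Test eqn y'=λy, z=hλ:
  y_{n+1} = y_n + z·[5/7·y_n + 2/7·y_{n+1}] ⇒ (1 − 2/7z)y_{n+1} = (1 + 5/7z)y_n
  so R(z) = (1 + 5/7z)/(1 − 2/7z).

Solve |R(x)|<1 on ℝ⁻.
x=-0.48: |R|=0.5779
R=−1: 1+5/7x = −1+2/7x ⇒ -3/7x=2 ⇒ x=2/(-3/7)=-4.6667
Confirm numerically:
  x=-3.780: |R|=0.81731 <1
  x=-3.051: |R|=0.63006 <1
  x=-2.963: |R|=0.60460 <1
  x=-4.888: |R|=1.03958 >1
  x=-4.718: |R|=1.00937 >1
Stable set (-4.6667, 0).

z* = -4.6667.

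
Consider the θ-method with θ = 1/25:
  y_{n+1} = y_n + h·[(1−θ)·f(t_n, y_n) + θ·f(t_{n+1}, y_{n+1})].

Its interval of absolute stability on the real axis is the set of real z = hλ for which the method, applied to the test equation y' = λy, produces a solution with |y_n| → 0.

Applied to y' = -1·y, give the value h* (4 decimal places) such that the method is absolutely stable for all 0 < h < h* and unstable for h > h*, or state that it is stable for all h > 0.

(-2.1739,0); λ=-1 ⇒ h* = (50/23)/1 = 2.1739.

With y'=λy (z=hλ):
  y_{n+1} = y_n + z·[24/25·y_n + 1/25·y_{n+1}] ⇒ (1 − 1/25z)y_{n+1} = (1 + 24/25z)y_n
  R(z) = (1 + 24/25z)/(1 − 1/25z).

Solve |R(x)|<1 on ℝ⁻.
x=-0.92: |R|=0.1127
R=−1: 1+24/25x = −1+1/25x ⇒ -23/25x=2 ⇒ x=2/(-23/25)=-2.1739
Confirm numerically:
  x=-1.962: |R|=0.81923 <1
  x=-1.721: |R|=0.61016 <1
  x=-1.677: |R|=0.57158 <1
  x=-2.484: |R|=1.25950 >1
  x=-2.382: |R|=1.17479 >1
Stable set (-2.1739, 0).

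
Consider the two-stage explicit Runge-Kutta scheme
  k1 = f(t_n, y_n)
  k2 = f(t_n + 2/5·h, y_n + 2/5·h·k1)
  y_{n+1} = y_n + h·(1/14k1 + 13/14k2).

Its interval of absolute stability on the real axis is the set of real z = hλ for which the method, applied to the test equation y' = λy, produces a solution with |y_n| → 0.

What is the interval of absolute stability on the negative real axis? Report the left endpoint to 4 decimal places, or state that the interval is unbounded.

Set f=λy, z=hλ:
  k1=λy_n ⇒ h·k1=z·y_n;  k2=λ(1+2/5z)y_n ⇒ h·k2=z(1+2/5z)y_n
  y_{n+1}/y_n = 1 + 1/14z + 13/14z(1+2/5z) = 1 + z + 13/35z²
  ⇒ R(z) = 1 + z + 13/35z².

Solve |R(x)|<1 on ℝ⁻.
x=-1.68: |R|=0.3683
R=1: x+13/35x²=0 ⇒ x=−35/13=-2.6923; min R=1−1/(4·13/35)=0.3269>−1
Confirm numerically:
  x=-2.603: |R|=0.91365 <1
  x=-2.393: |R|=0.73397 <1
  x=-1.961: |R|=0.46734 <1
  x=-1.609: |R|=0.35258 <1
  x=-3.076: |R|=1.43837 >1
  x=-2.888: |R|=1.20992 >1
  x=-2.844: |R|=1.16024 >1
So |R|<1 on (-2.6923, 0).

z∈(-2.6923,0).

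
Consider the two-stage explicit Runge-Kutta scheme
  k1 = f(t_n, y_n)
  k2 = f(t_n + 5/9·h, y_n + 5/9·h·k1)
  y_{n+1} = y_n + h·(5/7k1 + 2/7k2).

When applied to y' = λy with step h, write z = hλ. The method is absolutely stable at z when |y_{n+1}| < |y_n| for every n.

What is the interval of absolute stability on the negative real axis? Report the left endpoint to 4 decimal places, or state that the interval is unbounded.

On y'=λy, z=hλ:
  k1=λy_n ⇒ h·k1=z·y_n;  k2=λ(1+5/9z)y_n ⇒ h·k2=z(1+5/9z)y_n
  y_{n+1}/y_n = 1 + 5/7z + 2/7z(1+5/9z) = 1 + z + 10/63z²
  R(z) = 1 + z + 10/63z².

Need |R(x)|<1, x<0.
x=-0.87: |R|=0.2501
R=1: x+10/63x²=0 ⇒ x=−63/10=-6.3000; min R=1−1/(4·10/63)=-0.5750>−1
Confirm numerically:
  x=-5.627: |R|=0.39889 <1
  x=-3.234: |R|=0.57388 <1
  x=-2.521: |R|=0.51220 <1
  x=-6.888: |R|=1.64288 >1
  x=-6.754: |R|=1.48672 >1
  x=-6.715: |R|=1.44234 >1
So |R|<1 on (-6.3000, 0).

(-6.3000, 0).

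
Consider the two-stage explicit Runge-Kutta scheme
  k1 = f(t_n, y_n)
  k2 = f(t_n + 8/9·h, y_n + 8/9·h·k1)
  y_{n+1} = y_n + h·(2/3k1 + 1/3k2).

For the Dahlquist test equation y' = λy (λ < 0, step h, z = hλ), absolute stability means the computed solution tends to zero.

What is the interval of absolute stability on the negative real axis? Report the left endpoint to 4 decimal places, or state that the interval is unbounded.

z∈(-3.3750,0).

Set f=λy, z=hλ:
  k1=λy_n ⇒ h·k1=z·y_n;  k2=λ(1+8/9z)y_n ⇒ h·k2=z(1+8/9z)y_n
  y_{n+1}/y_n = 1 + 2/3z + 1/3z(1+8/9z) = 1 + z + 8/27z²
  Hence R(z) = 1 + z + 8/27z².

Solve |R(x)|<1 on ℝ⁻.
x=-1.24: |R|=0.2156
R=1: x+8/27x²=0 ⇒ x=−27/8=-3.3750; min R=1−1/(4·8/27)=0.1562>−1
Confirm numerically:
  x=-2.320: |R|=0.27479 <1
  x=-2.051: |R|=0.19540 <1
  x=-1.976: |R|=0.18091 <1
  x=-3.702: |R|=1.35868 >1
  x=-3.425: |R|=1.05074 >1
Stable set (-3.3750, 0).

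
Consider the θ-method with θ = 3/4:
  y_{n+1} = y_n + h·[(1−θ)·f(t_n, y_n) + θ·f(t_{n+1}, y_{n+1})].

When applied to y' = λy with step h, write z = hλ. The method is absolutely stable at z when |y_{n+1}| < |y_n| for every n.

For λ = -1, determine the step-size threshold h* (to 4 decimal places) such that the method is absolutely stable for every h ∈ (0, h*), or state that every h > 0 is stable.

unbounded; (−∞, 0). Any h>0 works for λ=-1.

Test eqn y'=λy, z=hλ:
  y_{n+1} = y_n + z·[1/4·y_n + 3/4·y_{n+1}] ⇒ (1 − 3/4z)y_{n+1} = (1 + 1/4z)y_n
  Hence R(z) = (1 + 1/4z)/(1 − 3/4z).

Boundary: |R(x)|=1, x<0.
x=-0.45: |R|=0.6636
x=-2: |R|=0.2000
x=-10: |R|=0.1765
x=-100: |R|=0.3158
θ=3/4≥1/2 ⇒ |1+1/4x|<|1−3/4x| ∀x<0 ⇒ interval (−∞,0).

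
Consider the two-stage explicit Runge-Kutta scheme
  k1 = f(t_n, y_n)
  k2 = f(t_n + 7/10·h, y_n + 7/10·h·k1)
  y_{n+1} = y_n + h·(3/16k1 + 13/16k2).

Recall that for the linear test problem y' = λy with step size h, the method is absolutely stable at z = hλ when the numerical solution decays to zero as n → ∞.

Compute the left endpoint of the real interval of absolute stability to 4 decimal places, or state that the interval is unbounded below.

On y'=λy, z=hλ:
  k1=λy_n ⇒ h·k1=z·y_n;  k2=λ(1+7/10z)y_n ⇒ h·k2=z(1+7/10z)y_n
  y_{n+1}/y_n = 1 + 3/16z + 13/16z(1+7/10z) = 1 + z + 91/160z²
  Hence R(z) = 1 + z + 91/160z².

Find x<0 with |R(x)|<1.
x=-0.34: |R|=0.7257
R=1: x+91/160x²=0 ⇒ x=−160/91=-1.7582; min R=1−1/(4·91/160)=0.5604>−1
Confirm numerically:
  x=-1.735: |R|=0.97707 <1
  x=-1.570: |R|=0.83191 <1
  x=-1.169: |R|=0.60823 <1
  x=-2.280: |R|=1.67659 >1
  x=-2.275: |R|=1.66864 >1
Interval (-1.7582, 0).

left endpoint -1.7582.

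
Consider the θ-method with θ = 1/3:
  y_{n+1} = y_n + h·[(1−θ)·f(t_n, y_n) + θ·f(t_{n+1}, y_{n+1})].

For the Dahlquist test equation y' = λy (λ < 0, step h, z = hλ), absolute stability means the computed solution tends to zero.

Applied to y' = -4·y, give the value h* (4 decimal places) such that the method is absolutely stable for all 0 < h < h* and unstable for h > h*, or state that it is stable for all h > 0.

Set f=λy, z=hλ:
  y_{n+1} = y_n + z·[2/3·y_n + 1/3·y_{n+1}] ⇒ (1 − 1/3z)y_{n+1} = (1 + 2/3z)y_n
  R(z) = (1 + 2/3z)/(1 − 1/3z).

Solve |R(x)|<1 on ℝ⁻.
x=-0.97: |R|=0.2670
R=−1: 1+2/3x = −1+1/3x ⇒ -1/3x=2 ⇒ x=2/(-1/3)=-6.0000
Confirm numerically:
  x=-5.268: |R|=0.91147 <1
  x=-3.841: |R|=0.68440 <1
  x=-3.600: |R|=0.63636 <1
  x=-2.883: |R|=0.47017 <1
  x=-6.394: |R|=1.04194 >1
  x=-6.030: |R|=1.00332 >1
Interval (-6.0000, 0).

(-6.0000,0); λ=-4 ⇒ h* = (6)/4 = 1.5000.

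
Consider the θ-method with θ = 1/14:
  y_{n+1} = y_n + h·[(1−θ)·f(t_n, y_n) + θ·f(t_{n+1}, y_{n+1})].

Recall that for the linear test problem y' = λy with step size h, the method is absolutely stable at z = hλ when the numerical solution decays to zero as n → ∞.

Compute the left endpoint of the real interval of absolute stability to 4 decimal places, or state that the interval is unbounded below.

With y'=λy (z=hλ):
  y_{n+1} = y_n + z·[13/14·y_n + 1/14·y_{n+1}] ⇒ (1 − 1/14z)y_{n+1} = (1 + 13/14z)y_n
  R(z) = (1 + 13/14z)/(1 − 1/14z).

Solve |R(x)|<1 on ℝ⁻.
x=-1.37: |R|=0.2479
R=−1: 1+13/14x = −1+1/14x ⇒ -6/7x=2 ⇒ x=2/(-6/7)=-2.3333
Confirm numerically:
  x=-2.249: |R|=0.93772 <1
  x=-1.408: |R|=0.27934 <1
  x=-1.131: |R|=0.04646 <1
  x=-2.918: |R|=1.41471 >1
  x=-2.864: |R|=1.37761 >1
  x=-2.711: |R|=1.27120 >1
Stable set (-2.3333, 0).

z* = -2.3333.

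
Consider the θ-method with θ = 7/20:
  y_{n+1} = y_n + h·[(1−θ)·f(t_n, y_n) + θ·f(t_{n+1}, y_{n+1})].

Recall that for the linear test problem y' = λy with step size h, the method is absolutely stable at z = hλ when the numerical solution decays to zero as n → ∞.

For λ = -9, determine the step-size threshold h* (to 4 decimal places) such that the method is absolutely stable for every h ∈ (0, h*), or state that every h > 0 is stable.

(-6.6667,0); λ=-9 ⇒ h* = (20/3)/9 = 0.7407.

With y'=λy (z=hλ):
  y_{n+1} = y_n + z·[13/20·y_n + 7/20·y_{n+1}] ⇒ (1 − 7/20z)y_{n+1} = (1 + 13/20z)y_n
  Hence R(z) = (1 + 13/20z)/(1 − 7/20z).

Boundary: |R(x)|=1, x<0.
x=-0.69: |R|=0.4442
R=−1: 1+13/20x = −1+7/20x ⇒ -3/10x=2 ⇒ x=2/(-3/10)=-6.6667
Confirm numerically:
  x=-5.279: |R|=0.85381 <1
  x=-4.744: |R|=0.78319 <1
  x=-4.043: |R|=0.67409 <1
  x=-7.173: |R|=1.04327 >1
  x=-6.798: |R|=1.01166 >1
  x=-6.770: |R|=1.00920 >1
Interval (-6.6667, 0).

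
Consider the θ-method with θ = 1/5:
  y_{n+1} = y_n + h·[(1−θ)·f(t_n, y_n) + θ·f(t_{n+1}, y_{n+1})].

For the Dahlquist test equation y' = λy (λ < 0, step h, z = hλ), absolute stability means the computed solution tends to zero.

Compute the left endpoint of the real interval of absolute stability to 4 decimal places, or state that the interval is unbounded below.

left endpoint -3.3333.

Test eqn y'=λy, z=hλ:
  y_{n+1} = y_n + z·[4/5·y_n + 1/5·y_{n+1}] ⇒ (1 − 1/5z)y_{n+1} = (1 + 4/5z)y_n
  so R(z) = (1 + 4/5z)/(1 − 1/5z).

Boundary: |R(x)|=1, x<0.
x=-1.64: |R|=0.2349
R=−1: 1+4/5x = −1+1/5x ⇒ -3/5x=2 ⇒ x=2/(-3/5)=-3.3333
Confirm numerically:
  x=-3.282: |R|=0.98141 <1
  x=-2.764: |R|=0.78001 <1
  x=-2.399: |R|=0.62117 <1
  x=-1.550: |R|=0.18321 <1
  x=-3.496: |R|=1.05744 >1
  x=-3.371: |R|=1.01350 >1
Stable set (-3.3333, 0).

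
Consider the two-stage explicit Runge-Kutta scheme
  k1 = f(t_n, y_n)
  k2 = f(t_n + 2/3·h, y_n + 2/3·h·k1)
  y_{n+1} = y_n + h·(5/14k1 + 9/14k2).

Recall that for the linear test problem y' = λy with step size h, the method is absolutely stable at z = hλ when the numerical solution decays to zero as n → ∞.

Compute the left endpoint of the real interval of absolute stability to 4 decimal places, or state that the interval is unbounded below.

Test eqn y'=λy, z=hλ:
  k1=λy_n ⇒ h·k1=z·y_n;  k2=λ(1+2/3z)y_n ⇒ h·k2=z(1+2/3z)y_n
  y_{n+1}/y_n = 1 + 5/14z + 9/14z(1+2/3z) = 1 + z + 3/7z²
  R(z) = 1 + z + 3/7z².

Find x<0 with |R(x)|<1.
x=-0.73: |R|=0.4984
R=1: x+3/7x²=0 ⇒ x=−7/3=-2.3333; min R=1−1/(4·3/7)=0.4167>−1
Confirm numerically:
  x=-2.089: |R|=0.78125 <1
  x=-1.237: |R|=0.41879 <1
  x=-1.023: |R|=0.42551 <1
  x=-2.733: |R|=1.46812 >1
  x=-2.441: |R|=1.11263 >1
  x=-2.411: |R|=1.08025 >1
Stable set (-2.3333, 0).

left endpoint -2.3333.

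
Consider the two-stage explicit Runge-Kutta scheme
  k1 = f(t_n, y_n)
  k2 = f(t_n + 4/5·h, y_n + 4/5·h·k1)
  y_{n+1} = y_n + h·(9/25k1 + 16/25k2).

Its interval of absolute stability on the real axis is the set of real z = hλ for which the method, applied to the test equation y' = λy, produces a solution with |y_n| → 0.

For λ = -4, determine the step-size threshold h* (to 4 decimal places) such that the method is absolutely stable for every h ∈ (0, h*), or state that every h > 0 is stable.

(-1.9531,0); λ=-4 ⇒ h* = (125/64)/4 = 0.4883.

Test eqn y'=λy, z=hλ:
  k1=λy_n ⇒ h·k1=z·y_n;  k2=λ(1+4/5z)y_n ⇒ h·k2=z(1+4/5z)y_n
  y_{n+1}/y_n = 1 + 9/25z + 16/25z(1+4/5z) = 1 + z + 64/125z²
  R(z) = 1 + z + 64/125z².

Need |R(x)|<1, x<0.
x=-1.58: |R|=0.6982
R=1: x+64/125x²=0 ⇒ x=−125/64=-1.9531; min R=1−1/(4·64/125)=0.5117>−1
Confirm numerically:
  x=-1.781: |R|=0.84304 <1
  x=-0.974: |R|=0.51172 <1
  x=-0.970: |R|=0.51174 <1
  x=-2.550: |R|=1.77928 >1
  x=-2.408: |R|=1.56081 >1
  x=-2.217: |R|=1.29953 >1
Interval (-1.9531, 0).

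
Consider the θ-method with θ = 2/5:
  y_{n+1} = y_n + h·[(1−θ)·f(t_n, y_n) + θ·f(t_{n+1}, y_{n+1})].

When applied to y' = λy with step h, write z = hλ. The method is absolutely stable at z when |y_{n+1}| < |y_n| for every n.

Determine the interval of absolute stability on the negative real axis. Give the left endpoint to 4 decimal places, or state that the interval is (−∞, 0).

z∈(-10.0000,0).

Set f=λy, z=hλ:
  y_{n+1} = y_n + z·[3/5·y_n + 2/5·y_{n+1}] ⇒ (1 − 2/5z)y_{n+1} = (1 + 3/5z)y_n
  so R(z) = (1 + 3/5z)/(1 − 2/5z).

Find x<0 with |R(x)|<1.
x=-0.67: |R|=0.4716
R=−1: 1+3/5x = −1+2/5x ⇒ -1/5x=2 ⇒ x=2/(-1/5)=-10.0000
Confirm numerically:
  x=-9.319: |R|=0.97119 <1
  x=-7.005: |R|=0.84245 <1
  x=-6.316: |R|=0.79106 <1
  x=-4.520: |R|=0.60969 <1
  x=-10.449: |R|=1.01734 >1
  x=-10.373: |R|=1.01449 >1
  x=-10.343: |R|=1.01335 >1
Stable set (-10.0000, 0).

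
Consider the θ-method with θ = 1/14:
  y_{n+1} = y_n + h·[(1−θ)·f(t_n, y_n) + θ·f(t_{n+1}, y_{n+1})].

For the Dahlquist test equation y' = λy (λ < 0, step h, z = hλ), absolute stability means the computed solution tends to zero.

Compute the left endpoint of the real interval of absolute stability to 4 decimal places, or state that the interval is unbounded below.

left endpoint -2.3333.

With y'=λy (z=hλ):
  y_{n+1} = y_n + z·[13/14·y_n + 1/14·y_{n+1}] ⇒ (1 − 1/14z)y_{n+1} = (1 + 13/14z)y_n
  Hence R(z) = (1 + 13/14z)/(1 − 1/14z).

Boundary: |R(x)|=1, x<0.
x=-1.77: |R|=0.5713
R=−1: 1+13/14x = −1+1/14x ⇒ -6/7x=2 ⇒ x=2/(-6/7)=-2.3333
Confirm numerically:
  x=-1.817: |R|=0.60827 <1
  x=-1.699: |R|=0.51513 <1
  x=-1.163: |R|=0.07380 <1
  x=-2.921: |R|=1.41676 >1
  x=-2.853: |R|=1.37002 >1
  x=-2.445: |R|=1.08148 >1
So |R|<1 on (-2.3333, 0).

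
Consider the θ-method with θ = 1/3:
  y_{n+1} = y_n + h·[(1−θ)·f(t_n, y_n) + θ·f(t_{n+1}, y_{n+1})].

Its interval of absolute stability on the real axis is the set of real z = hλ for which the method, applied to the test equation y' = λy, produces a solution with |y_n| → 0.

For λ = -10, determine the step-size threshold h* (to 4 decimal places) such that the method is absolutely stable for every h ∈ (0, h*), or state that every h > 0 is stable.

(-6.0000,0); λ=-10 ⇒ h* = (6)/10 = 0.6000.

On y'=λy, z=hλ:
  y_{n+1} = y_n + z·[2/3·y_n + 1/3·y_{n+1}] ⇒ (1 − 1/3z)y_{n+1} = (1 + 2/3z)y_n
  so R(z) = (1 + 2/3z)/(1 − 1/3z).

Find x<0 with |R(x)|<1.
x=-0.92: |R|=0.2959
R=−1: 1+2/3x = −1+1/3x ⇒ -1/3x=2 ⇒ x=2/(-1/3)=-6.0000
Confirm numerically:
  x=-4.074: |R|=0.72774 <1
  x=-3.694: |R|=0.65551 <1
  x=-2.833: |R|=0.45705 <1
  x=-2.753: |R|=0.43560 <1
  x=-6.346: |R|=1.03702 >1
  x=-6.269: |R|=1.02902 >1
Interval (-6.0000, 0).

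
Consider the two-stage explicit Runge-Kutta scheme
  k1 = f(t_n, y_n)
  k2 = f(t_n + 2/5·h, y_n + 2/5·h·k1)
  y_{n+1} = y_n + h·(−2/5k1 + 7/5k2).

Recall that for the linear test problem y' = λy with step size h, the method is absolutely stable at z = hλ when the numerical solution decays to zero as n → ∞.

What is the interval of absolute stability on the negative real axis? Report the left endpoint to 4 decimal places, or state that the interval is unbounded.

(-1.7857, 0).

Set f=λy, z=hλ:
  k1=λy_n ⇒ h·k1=z·y_n;  k2=λ(1+2/5z)y_n ⇒ h·k2=z(1+2/5z)y_n
  y_{n+1}/y_n = 1 − 2/5z + 7/5z(1+2/5z) = 1 + z + 14/25z²
  Hence R(z) = 1 + z + 14/25z².

Need |R(x)|<1, x<0.
x=-0.54: |R|=0.6233
R=1: x+14/25x²=0 ⇒ x=−25/14=-1.7857; min R=1−1/(4·14/25)=0.5536>−1
Confirm numerically:
  x=-1.402: |R|=0.69874 <1
  x=-1.271: |R|=0.63365 <1
  x=-1.076: |R|=0.57235 <1
  x=-1.055: |R|=0.56829 <1
  x=-2.344: |R|=1.73283 >1
  x=-1.995: |R|=1.23381 >1
So |R|<1 on (-1.7857, 0).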